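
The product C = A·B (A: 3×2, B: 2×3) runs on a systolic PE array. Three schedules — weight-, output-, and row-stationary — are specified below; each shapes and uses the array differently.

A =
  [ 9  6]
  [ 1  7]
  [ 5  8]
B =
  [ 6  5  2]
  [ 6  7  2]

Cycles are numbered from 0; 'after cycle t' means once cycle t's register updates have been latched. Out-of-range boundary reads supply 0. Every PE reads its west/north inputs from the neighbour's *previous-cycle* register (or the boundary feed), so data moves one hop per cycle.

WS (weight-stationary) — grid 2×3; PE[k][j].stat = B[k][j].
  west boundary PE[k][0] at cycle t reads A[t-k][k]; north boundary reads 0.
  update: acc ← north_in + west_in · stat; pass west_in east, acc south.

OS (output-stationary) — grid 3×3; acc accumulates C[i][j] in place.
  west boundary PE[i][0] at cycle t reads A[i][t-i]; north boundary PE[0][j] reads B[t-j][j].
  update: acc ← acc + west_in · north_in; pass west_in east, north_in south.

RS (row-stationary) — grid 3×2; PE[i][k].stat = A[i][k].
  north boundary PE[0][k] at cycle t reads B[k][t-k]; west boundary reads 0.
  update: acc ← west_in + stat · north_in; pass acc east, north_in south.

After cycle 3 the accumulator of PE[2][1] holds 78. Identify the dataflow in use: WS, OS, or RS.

WS: PE[2][1] is outside its 2×3 grid.
OS (3×3 grid), PE[2][1]:
  [0] (2,1) acc=0 (h:0 v:0)
  [1] (2,1) acc=0 (h:0 v:0)
  [2] (2,1) acc=0 (h:0 v:0)
  [3] (2,1) acc=25 (h:5 v:5)
RS (3×2 grid), PE[2][1]:
  [0] (2,1) acc=0 (h:0 v:0)
  [1] (2,1) acc=0 (h:0 v:0)
  [2] (2,1) acc=0 (h:0 v:0)
  [3] (2,1) acc=78 (h:78 v:6)

dataflow = RS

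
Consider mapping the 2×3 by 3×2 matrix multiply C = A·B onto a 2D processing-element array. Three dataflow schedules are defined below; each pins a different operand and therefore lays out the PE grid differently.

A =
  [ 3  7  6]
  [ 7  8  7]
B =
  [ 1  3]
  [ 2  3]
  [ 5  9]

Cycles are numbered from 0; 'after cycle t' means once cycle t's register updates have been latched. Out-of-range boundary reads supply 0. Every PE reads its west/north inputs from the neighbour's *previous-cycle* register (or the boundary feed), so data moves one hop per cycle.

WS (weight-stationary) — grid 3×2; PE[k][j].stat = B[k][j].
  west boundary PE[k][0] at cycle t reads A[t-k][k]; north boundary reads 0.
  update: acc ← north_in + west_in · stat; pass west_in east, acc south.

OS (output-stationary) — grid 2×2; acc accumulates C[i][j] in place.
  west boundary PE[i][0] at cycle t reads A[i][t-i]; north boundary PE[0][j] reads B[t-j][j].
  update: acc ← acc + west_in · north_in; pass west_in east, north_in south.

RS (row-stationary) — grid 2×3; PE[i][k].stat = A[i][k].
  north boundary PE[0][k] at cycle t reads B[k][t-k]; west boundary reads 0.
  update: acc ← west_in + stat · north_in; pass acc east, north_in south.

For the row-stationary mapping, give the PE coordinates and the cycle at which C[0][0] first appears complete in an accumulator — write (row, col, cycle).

RS: C[0][0] accumulates in PE[0][2]:
  step 0 · PE0,2: acc=0; fwd→0 fwd↓0
  step 1 · PE0,2: acc=0; fwd→0 fwd↓0
  step 2 · PE0,2: acc=47; fwd→47 fwd↓5

(row, col, cycle) = (0, 2, 2)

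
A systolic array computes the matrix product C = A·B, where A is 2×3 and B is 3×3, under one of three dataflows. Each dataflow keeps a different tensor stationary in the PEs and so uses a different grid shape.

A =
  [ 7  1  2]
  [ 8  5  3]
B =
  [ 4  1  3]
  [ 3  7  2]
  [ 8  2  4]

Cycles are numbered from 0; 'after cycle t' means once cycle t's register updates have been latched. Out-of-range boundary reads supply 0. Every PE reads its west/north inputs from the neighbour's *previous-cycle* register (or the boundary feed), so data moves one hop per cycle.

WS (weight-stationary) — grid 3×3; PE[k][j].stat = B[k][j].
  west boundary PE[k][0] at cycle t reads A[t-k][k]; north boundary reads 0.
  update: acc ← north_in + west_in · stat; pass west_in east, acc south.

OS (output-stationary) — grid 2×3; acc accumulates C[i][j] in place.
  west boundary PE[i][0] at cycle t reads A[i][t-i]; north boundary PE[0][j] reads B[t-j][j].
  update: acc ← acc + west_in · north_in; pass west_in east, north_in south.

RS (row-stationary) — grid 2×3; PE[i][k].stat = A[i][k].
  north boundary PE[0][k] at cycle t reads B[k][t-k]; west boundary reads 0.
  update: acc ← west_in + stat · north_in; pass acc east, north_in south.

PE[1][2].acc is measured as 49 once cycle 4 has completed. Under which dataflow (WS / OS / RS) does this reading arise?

dataflow = RS

— WS: 3×3; PE[1][2] trace:
  @0  [1,2]  acc 0  |  →0  ↓0
  @1  [1,2]  acc 0  |  →0  ↓0
  @2  [1,2]  acc 0  |  →0  ↓0
  @3  [1,2]  acc 23  |  →1  ↓23
  @4  [1,2]  acc 34  |  →5  ↓34
— OS: 2×3; PE[1][2] trace:
  @0  [1,2]  acc 0  |  →0  ↓0
  @1  [1,2]  acc 0  |  →0  ↓0
  @2  [1,2]  acc 0  |  →0  ↓0
  @3  [1,2]  acc 24  |  →8  ↓3
  @4  [1,2]  acc 34  |  →5  ↓2
— RS: 2×3; PE[1][2] trace:
  @0  [1,2]  acc 0  |  →0  ↓0
  @1  [1,2]  acc 0  |  →0  ↓0
  @2  [1,2]  acc 0  |  →0  ↓0
  @3  [1,2]  acc 71  |  →71  ↓8
  @4  [1,2]  acc 49  |  →49  ↓2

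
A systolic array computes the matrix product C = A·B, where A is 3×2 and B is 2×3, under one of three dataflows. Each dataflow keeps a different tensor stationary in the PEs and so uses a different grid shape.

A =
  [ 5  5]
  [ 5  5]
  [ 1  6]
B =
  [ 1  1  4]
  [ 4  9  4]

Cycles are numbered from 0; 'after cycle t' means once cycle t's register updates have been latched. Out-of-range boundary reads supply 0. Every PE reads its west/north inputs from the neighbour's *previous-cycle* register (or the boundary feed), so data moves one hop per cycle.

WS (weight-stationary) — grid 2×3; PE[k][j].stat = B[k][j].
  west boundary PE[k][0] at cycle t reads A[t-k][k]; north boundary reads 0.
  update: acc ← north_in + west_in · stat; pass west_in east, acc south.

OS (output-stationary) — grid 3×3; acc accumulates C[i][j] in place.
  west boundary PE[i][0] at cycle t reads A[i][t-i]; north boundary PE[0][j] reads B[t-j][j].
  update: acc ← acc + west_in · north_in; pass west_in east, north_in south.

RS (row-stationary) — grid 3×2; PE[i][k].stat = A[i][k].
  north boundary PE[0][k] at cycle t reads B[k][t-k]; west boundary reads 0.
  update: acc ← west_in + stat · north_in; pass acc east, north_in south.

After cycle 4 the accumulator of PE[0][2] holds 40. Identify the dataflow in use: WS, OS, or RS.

dataflow = OS

Under WS (2×3), PE[0][2]:
  @0  [0,2]  acc 0  |  →0  ↓0
  @1  [0,2]  acc 0  |  →0  ↓0
  @2  [0,2]  acc 20  |  →5  ↓20
  @3  [0,2]  acc 20  |  →5  ↓20
  @4  [0,2]  acc 4  |  →1  ↓4
Under OS (3×3), PE[0][2]:
  @0  [0,2]  acc 0  |  →0  ↓0
  @1  [0,2]  acc 0  |  →0  ↓0
  @2  [0,2]  acc 20  |  →5  ↓4
  @3  [0,2]  acc 40  |  →5  ↓4
  @4  [0,2]  acc 40  |  →0  ↓0
— RS: 3×2 array has no PE[0][2].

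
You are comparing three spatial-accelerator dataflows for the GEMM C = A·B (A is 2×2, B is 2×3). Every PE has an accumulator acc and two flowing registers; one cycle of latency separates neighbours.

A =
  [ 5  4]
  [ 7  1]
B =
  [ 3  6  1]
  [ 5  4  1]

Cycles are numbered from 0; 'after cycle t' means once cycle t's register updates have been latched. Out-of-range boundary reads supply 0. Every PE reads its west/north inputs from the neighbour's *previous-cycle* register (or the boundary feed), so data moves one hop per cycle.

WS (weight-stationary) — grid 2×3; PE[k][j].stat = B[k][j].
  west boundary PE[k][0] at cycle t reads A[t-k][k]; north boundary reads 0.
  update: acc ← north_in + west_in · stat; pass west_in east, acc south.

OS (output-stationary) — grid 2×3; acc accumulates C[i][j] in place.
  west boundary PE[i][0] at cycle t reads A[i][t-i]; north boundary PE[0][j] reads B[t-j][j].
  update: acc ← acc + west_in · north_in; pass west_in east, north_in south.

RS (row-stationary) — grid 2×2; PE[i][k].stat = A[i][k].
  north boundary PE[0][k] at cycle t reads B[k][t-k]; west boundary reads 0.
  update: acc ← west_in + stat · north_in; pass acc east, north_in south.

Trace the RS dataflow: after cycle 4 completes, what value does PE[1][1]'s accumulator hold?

PE[1][1].acc = 8

RS (2×2). Following PE[1][1] plus its west/north inputs:
  0: (0,1).acc=0  regs=<0,0>
  0: (1,0).acc=0  regs=<0,0>
  0: (1,1).acc=0  regs=<0,0>
  1: (0,1).acc=35  regs=<35,5>
  1: (1,0).acc=21  regs=<21,3>
  1: (1,1).acc=0  regs=<0,0>
  2: (0,1).acc=46  regs=<46,4>
  2: (1,0).acc=42  regs=<42,6>
  2: (1,1).acc=26  regs=<26,5>
  3: (0,1).acc=9  regs=<9,1>
  3: (1,0).acc=7  regs=<7,1>
  3: (1,1).acc=46  regs=<46,4>
  4: (0,1).acc=0  regs=<0,0>
  4: (1,0).acc=0  regs=<0,0>
  4: (1,1).acc=8  regs=<8,1>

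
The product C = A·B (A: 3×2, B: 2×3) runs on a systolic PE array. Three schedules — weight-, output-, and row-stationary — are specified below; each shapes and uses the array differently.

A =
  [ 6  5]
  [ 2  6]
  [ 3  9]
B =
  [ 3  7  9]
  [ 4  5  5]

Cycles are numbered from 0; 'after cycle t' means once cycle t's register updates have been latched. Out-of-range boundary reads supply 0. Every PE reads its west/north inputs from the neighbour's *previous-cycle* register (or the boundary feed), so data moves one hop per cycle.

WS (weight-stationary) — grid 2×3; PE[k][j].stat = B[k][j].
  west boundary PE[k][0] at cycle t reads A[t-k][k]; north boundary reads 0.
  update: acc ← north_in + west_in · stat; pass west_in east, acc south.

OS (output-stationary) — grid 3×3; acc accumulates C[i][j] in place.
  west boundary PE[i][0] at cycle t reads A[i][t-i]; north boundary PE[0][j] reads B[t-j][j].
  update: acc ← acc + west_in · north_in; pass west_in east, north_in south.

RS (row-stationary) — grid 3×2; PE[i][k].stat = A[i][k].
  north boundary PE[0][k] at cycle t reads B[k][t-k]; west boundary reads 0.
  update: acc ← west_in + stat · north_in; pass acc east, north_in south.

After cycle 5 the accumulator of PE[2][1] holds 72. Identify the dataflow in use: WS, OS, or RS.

— WS: 2×3 array has no PE[2][1].
OS (3×3 grid), PE[2][1]:
  @0  [2,1]  acc 0  |  →0  ↓0
  @1  [2,1]  acc 0  |  →0  ↓0
  @2  [2,1]  acc 0  |  →0  ↓0
  @3  [2,1]  acc 21  |  →3  ↓7
  @4  [2,1]  acc 66  |  →9  ↓5
  @5  [2,1]  acc 66  |  →0  ↓0
RS (3×2 grid), PE[2][1]:
  @0  [2,1]  acc 0  |  →0  ↓0
  @1  [2,1]  acc 0  |  →0  ↓0
  @2  [2,1]  acc 0  |  →0  ↓0
  @3  [2,1]  acc 45  |  →45  ↓4
  @4  [2,1]  acc 66  |  →66  ↓5
  @5  [2,1]  acc 72  |  →72  ↓5

dataflow = RS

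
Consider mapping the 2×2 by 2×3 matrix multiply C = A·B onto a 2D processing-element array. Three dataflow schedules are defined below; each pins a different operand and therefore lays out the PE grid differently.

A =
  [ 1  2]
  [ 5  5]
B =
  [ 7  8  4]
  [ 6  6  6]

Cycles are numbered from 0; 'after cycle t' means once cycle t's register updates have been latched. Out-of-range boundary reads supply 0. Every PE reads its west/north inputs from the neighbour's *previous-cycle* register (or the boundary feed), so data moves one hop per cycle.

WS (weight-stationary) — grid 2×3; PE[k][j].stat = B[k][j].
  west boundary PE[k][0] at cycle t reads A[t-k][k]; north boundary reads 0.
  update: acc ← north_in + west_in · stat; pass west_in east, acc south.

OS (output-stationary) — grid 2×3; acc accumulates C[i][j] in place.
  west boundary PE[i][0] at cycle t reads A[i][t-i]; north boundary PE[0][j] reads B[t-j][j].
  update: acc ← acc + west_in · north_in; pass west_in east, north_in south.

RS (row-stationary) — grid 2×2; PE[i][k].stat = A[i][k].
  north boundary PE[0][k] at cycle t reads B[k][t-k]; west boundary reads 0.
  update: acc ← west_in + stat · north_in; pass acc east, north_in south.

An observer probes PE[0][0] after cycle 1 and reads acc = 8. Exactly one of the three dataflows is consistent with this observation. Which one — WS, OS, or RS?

— WS: 2×3; PE[0][0] trace:
  t=0 PE[0][0]: acc=7 h=1 v=7
  t=1 PE[0][0]: acc=35 h=5 v=35
— OS: 2×3; PE[0][0] trace:
  t=0 PE[0][0]: acc=7 h=1 v=7
  t=1 PE[0][0]: acc=19 h=2 v=6
— RS: 2×2; PE[0][0] trace:
  t=0 PE[0][0]: acc=7 h=7 v=7
  t=1 PE[0][0]: acc=8 h=8 v=8

dataflow = RS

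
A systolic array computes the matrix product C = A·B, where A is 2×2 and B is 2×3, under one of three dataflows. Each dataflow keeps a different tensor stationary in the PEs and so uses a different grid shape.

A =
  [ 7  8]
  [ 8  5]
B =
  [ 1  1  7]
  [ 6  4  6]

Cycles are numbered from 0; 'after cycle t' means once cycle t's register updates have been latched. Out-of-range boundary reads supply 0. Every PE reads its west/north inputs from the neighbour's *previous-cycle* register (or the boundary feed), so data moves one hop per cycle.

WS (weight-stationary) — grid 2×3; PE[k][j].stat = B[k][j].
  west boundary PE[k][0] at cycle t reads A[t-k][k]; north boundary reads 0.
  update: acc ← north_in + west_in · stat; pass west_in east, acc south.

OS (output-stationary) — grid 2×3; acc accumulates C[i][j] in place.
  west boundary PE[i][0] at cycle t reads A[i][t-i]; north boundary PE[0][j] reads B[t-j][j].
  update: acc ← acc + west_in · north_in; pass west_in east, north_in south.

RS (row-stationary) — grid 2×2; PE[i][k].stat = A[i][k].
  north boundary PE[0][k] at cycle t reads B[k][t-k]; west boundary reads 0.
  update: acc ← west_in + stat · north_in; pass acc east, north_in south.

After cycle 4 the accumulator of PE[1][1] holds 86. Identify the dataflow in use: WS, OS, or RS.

Under WS (2×3), PE[1][1]:
  after 0 — PE[1][1] acc=0, pass-E 0, pass-S 0
  after 1 — PE[1][1] acc=0, pass-E 0, pass-S 0
  after 2 — PE[1][1] acc=39, pass-E 8, pass-S 39
  after 3 — PE[1][1] acc=28, pass-E 5, pass-S 28
  after 4 — PE[1][1] acc=0, pass-E 0, pass-S 0
Under OS (2×3), PE[1][1]:
  after 0 — PE[1][1] acc=0, pass-E 0, pass-S 0
  after 1 — PE[1][1] acc=0, pass-E 0, pass-S 0
  after 2 — PE[1][1] acc=8, pass-E 8, pass-S 1
  after 3 — PE[1][1] acc=28, pass-E 5, pass-S 4
  after 4 — PE[1][1] acc=28, pass-E 0, pass-S 0
Under RS (2×2), PE[1][1]:
  after 0 — PE[1][1] acc=0, pass-E 0, pass-S 0
  after 1 — PE[1][1] acc=0, pass-E 0, pass-S 0
  after 2 — PE[1][1] acc=38, pass-E 38, pass-S 6
  after 3 — PE[1][1] acc=28, pass-E 28, pass-S 4
  after 4 — PE[1][1] acc=86, pass-E 86, pass-S 6

dataflow = RS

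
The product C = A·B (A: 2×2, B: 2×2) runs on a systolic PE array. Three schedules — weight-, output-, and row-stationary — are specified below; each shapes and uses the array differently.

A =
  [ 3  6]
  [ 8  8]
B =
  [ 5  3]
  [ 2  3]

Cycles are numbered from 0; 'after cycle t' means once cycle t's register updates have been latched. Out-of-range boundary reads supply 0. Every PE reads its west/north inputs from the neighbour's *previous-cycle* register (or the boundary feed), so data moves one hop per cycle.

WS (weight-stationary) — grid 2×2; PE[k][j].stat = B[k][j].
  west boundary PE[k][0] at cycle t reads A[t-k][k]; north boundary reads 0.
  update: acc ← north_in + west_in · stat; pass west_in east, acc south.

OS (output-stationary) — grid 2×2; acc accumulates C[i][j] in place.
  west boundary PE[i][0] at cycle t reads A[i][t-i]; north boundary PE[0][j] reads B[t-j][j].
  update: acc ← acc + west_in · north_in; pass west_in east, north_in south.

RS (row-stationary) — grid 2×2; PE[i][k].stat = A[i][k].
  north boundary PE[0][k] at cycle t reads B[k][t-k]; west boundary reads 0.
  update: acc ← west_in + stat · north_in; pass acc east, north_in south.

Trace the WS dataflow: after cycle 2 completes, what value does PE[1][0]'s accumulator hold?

PE[1][0].acc = 56

Tracing WS — 2×2 array, target PE[1][0]:
  t=0 PE[0][0]: acc=15 h=3 v=15
  t=0 PE[1][0]: acc=0 h=0 v=0
  t=1 PE[0][0]: acc=40 h=8 v=40
  t=1 PE[1][0]: acc=27 h=6 v=27
  t=2 PE[0][0]: acc=0 h=0 v=0
  t=2 PE[1][0]: acc=56 h=8 v=56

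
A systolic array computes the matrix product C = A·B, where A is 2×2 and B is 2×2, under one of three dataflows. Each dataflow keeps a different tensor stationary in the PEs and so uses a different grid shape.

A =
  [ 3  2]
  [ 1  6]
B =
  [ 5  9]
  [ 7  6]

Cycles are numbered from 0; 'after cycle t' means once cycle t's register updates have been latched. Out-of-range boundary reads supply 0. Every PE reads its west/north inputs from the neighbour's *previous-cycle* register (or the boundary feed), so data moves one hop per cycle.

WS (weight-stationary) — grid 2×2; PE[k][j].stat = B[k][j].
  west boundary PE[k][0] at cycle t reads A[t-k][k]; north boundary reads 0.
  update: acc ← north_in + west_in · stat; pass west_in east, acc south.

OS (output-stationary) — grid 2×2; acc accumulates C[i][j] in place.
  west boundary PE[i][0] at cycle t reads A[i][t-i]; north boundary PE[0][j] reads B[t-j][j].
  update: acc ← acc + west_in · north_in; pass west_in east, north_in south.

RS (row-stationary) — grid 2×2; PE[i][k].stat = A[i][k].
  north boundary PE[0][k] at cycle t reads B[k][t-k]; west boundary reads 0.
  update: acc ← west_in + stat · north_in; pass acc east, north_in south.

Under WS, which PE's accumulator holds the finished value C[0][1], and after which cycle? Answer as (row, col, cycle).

WS: C[0][1] accumulates in PE[1][1]:
  t=0 PE[1][1]: acc=0 h=0 v=0
  t=1 PE[1][1]: acc=0 h=0 v=0
  t=2 PE[1][1]: acc=39 h=2 v=39

(row, col, cycle) = (1, 1, 2)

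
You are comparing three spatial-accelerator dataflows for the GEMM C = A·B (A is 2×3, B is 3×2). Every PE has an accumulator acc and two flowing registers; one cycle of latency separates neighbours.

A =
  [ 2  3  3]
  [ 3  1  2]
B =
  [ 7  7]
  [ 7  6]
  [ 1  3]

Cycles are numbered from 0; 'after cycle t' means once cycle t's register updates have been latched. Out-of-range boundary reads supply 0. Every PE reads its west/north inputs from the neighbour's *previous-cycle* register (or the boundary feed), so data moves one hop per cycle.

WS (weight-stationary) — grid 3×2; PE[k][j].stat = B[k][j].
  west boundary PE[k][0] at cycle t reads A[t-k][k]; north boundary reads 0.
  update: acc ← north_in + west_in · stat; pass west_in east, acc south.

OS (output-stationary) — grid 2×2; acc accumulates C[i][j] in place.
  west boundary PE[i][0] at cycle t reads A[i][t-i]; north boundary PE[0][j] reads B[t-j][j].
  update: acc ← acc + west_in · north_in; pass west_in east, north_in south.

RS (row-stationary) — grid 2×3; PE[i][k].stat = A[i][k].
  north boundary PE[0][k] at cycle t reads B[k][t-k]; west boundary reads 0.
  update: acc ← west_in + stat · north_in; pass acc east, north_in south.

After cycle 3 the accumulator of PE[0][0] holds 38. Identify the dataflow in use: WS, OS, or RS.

Under WS (3×2), PE[0][0]:
  t=0 PE[0][0]: acc=14 h=2 v=14
  t=1 PE[0][0]: acc=21 h=3 v=21
  t=2 PE[0][0]: acc=0 h=0 v=0
  t=3 PE[0][0]: acc=0 h=0 v=0
Under OS (2×2), PE[0][0]:
  t=0 PE[0][0]: acc=14 h=2 v=7
  t=1 PE[0][0]: acc=35 h=3 v=7
  t=2 PE[0][0]: acc=38 h=3 v=1
  t=3 PE[0][0]: acc=38 h=0 v=0
Under RS (2×3), PE[0][0]:
  t=0 PE[0][0]: acc=14 h=14 v=7
  t=1 PE[0][0]: acc=14 h=14 v=7
  t=2 PE[0][0]: acc=0 h=0 v=0
  t=3 PE[0][0]: acc=0 h=0 v=0

dataflow = OS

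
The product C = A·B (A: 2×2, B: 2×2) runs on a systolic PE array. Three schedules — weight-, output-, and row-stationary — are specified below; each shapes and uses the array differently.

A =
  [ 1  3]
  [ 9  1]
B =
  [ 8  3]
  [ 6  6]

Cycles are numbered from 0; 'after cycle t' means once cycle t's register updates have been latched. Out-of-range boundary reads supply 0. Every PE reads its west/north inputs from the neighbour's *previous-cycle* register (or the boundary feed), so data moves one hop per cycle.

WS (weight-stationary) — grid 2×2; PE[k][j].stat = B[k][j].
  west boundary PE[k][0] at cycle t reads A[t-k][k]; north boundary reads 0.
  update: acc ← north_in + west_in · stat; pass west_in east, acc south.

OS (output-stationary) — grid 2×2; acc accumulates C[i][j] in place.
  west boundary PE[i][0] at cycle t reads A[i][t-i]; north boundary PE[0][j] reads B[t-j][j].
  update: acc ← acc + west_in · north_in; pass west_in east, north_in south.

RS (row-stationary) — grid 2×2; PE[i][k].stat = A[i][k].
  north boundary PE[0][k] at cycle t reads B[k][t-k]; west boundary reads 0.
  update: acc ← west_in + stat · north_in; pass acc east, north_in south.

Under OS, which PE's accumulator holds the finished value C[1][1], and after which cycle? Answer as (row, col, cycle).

(row, col, cycle) = (1, 1, 3)

OS: C[1][1] accumulates in PE[1][1]:
  t=0 PE[1][1]: acc=0 h=0 v=0
  t=1 PE[1][1]: acc=0 h=0 v=0
  t=2 PE[1][1]: acc=27 h=9 v=3
  t=3 PE[1][1]: acc=33 h=1 v=6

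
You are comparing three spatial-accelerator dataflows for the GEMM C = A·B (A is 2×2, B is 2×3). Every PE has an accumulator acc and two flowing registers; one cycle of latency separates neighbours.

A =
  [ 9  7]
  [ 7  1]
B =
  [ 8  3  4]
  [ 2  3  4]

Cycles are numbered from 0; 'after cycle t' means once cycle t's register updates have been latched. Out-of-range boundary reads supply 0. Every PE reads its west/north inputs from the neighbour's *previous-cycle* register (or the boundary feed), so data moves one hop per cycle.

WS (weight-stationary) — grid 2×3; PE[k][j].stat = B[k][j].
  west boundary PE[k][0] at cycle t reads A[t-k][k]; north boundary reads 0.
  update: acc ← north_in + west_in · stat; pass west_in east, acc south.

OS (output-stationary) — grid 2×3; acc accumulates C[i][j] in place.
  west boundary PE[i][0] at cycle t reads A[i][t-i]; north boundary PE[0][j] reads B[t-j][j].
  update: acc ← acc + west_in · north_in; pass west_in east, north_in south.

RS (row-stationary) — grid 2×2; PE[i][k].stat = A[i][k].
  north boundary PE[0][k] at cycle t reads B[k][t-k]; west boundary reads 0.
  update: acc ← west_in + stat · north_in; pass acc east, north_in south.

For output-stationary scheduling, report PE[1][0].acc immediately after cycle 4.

OS (2×3). Following PE[1][0] plus its west/north inputs:
  after 0 — PE[0][0] acc=72, pass-E 9, pass-S 8
  after 0 — PE[1][0] acc=0, pass-E 0, pass-S 0
  after 1 — PE[0][0] acc=86, pass-E 7, pass-S 2
  after 1 — PE[1][0] acc=56, pass-E 7, pass-S 8
  after 2 — PE[0][0] acc=86, pass-E 0, pass-S 0
  after 2 — PE[1][0] acc=58, pass-E 1, pass-S 2
  after 3 — PE[0][0] acc=86, pass-E 0, pass-S 0
  after 3 — PE[1][0] acc=58, pass-E 0, pass-S 0
  after 4 — PE[0][0] acc=86, pass-E 0, pass-S 0
  after 4 — PE[1][0] acc=58, pass-E 0, pass-S 0

PE[1][0].acc = 58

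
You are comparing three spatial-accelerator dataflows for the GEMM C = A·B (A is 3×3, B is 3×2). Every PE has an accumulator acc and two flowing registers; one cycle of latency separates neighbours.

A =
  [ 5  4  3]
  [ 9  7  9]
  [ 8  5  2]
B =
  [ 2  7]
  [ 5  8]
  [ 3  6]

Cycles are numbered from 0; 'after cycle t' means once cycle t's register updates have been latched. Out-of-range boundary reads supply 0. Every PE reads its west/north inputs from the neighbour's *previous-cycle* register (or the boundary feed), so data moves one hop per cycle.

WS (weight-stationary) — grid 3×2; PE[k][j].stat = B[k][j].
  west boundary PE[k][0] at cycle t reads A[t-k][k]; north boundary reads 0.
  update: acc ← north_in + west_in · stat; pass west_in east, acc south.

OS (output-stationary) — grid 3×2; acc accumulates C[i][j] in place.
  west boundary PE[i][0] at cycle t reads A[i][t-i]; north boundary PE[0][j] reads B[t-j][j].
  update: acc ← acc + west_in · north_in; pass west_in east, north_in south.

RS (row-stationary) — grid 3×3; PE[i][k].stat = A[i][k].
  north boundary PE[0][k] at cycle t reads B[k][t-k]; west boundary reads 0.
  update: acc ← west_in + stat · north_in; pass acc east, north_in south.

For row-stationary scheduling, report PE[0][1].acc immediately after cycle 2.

Tracing RS — 3×3 array, target PE[0][1]:
  @0  [0,0]  acc 10  |  →10  ↓2
  @0  [0,1]  acc 0  |  →0  ↓0
  @1  [0,0]  acc 35  |  →35  ↓7
  @1  [0,1]  acc 30  |  →30  ↓5
  @2  [0,0]  acc 0  |  →0  ↓0
  @2  [0,1]  acc 67  |  →67  ↓8

PE[0][1].acc = 67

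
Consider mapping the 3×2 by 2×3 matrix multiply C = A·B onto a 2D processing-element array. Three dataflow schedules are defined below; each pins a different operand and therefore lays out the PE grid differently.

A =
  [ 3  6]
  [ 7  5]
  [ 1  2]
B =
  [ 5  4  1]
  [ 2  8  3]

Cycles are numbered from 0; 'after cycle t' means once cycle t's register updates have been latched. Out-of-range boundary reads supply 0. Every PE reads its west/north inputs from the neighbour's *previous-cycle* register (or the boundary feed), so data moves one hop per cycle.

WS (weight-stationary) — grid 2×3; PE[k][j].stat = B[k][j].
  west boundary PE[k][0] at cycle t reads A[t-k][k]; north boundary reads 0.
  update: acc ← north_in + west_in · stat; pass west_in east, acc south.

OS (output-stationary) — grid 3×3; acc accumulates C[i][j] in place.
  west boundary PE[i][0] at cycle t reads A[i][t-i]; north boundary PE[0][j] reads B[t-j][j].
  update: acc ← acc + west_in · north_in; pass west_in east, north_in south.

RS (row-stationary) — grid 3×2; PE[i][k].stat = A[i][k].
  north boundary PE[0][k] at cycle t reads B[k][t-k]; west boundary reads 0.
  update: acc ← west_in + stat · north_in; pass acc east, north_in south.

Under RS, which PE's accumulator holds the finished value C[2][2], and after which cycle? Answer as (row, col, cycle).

RS — PE[2][1] is where C[2][2] collects:
  t=0 PE[2][1]: acc=0 h=0 v=0
  t=1 PE[2][1]: acc=0 h=0 v=0
  t=2 PE[2][1]: acc=0 h=0 v=0
  t=3 PE[2][1]: acc=9 h=9 v=2
  t=4 PE[2][1]: acc=20 h=20 v=8
  t=5 PE[2][1]: acc=7 h=7 v=3

(row, col, cycle) = (2, 1, 5)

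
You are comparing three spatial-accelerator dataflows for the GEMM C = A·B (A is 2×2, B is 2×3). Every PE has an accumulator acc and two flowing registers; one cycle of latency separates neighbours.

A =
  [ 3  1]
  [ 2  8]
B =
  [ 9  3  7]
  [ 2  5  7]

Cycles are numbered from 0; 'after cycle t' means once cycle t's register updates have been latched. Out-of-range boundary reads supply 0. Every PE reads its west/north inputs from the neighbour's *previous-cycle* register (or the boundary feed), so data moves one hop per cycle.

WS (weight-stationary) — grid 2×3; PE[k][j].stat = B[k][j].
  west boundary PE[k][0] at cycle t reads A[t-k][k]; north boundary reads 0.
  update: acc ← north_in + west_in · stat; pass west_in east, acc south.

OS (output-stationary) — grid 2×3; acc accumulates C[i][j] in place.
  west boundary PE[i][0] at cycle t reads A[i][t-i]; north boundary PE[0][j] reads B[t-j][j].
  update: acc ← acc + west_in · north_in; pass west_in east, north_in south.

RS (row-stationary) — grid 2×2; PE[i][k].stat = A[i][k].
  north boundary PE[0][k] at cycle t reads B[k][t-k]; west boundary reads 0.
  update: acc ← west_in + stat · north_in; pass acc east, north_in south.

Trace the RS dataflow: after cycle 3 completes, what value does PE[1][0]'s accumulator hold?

Tracing RS — 2×2 array, target PE[1][0]:
  t=0 PE[0][0]: acc=27 h=27 v=9
  t=0 PE[1][0]: acc=0 h=0 v=0
  t=1 PE[0][0]: acc=9 h=9 v=3
  t=1 PE[1][0]: acc=18 h=18 v=9
  t=2 PE[0][0]: acc=21 h=21 v=7
  t=2 PE[1][0]: acc=6 h=6 v=3
  t=3 PE[0][0]: acc=0 h=0 v=0
  t=3 PE[1][0]: acc=14 h=14 v=7

PE[1][0].acc = 14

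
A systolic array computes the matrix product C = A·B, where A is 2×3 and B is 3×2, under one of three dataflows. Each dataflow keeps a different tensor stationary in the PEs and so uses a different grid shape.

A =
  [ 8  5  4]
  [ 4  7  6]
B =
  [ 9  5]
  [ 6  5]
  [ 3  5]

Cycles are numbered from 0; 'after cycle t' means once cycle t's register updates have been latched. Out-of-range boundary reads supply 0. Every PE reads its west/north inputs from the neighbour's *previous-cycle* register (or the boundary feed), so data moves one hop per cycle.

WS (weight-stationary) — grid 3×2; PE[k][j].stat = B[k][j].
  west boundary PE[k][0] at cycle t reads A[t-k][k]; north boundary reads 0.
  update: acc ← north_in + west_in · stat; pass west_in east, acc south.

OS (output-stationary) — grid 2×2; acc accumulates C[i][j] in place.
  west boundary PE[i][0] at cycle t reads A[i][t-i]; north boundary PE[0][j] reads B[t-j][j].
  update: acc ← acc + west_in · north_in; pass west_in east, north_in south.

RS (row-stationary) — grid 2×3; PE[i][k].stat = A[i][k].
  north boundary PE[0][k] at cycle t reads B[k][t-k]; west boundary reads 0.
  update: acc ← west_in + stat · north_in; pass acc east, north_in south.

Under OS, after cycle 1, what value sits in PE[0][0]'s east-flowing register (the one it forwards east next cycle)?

OS on a 2×2 grid — tracing PE[0][0] and its feeders:
  after 0 — PE[0][0] acc=72, pass-E 8, pass-S 9
  after 1 — PE[0][0] acc=102, pass-E 5, pass-S 6

register = 5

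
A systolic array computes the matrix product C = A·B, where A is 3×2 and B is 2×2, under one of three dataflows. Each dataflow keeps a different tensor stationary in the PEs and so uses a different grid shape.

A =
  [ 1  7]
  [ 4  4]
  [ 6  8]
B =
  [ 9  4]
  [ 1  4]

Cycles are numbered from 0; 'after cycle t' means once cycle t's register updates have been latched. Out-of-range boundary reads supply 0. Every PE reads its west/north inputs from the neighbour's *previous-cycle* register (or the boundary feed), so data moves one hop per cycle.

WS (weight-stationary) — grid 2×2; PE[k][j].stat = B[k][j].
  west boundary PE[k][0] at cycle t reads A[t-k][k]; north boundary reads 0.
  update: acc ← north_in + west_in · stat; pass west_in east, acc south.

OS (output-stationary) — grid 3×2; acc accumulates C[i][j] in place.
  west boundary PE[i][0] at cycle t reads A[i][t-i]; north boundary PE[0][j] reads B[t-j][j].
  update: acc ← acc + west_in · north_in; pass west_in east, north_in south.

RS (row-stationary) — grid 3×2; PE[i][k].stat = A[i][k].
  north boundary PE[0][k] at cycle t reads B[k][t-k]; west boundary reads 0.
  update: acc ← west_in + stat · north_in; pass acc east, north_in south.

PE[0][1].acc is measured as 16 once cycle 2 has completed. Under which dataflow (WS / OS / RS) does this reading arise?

dataflow = WS

WS [2×2] PE[0][1] across cycles:
  c0 r0c1: 0 / 0 / 0
  c1 r0c1: 4 / 1 / 4
  c2 r0c1: 16 / 4 / 16
OS [3×2] PE[0][1] across cycles:
  c0 r0c1: 0 / 0 / 0
  c1 r0c1: 4 / 1 / 4
  c2 r0c1: 32 / 7 / 4
RS [3×2] PE[0][1] across cycles:
  c0 r0c1: 0 / 0 / 0
  c1 r0c1: 16 / 16 / 1
  c2 r0c1: 32 / 32 / 4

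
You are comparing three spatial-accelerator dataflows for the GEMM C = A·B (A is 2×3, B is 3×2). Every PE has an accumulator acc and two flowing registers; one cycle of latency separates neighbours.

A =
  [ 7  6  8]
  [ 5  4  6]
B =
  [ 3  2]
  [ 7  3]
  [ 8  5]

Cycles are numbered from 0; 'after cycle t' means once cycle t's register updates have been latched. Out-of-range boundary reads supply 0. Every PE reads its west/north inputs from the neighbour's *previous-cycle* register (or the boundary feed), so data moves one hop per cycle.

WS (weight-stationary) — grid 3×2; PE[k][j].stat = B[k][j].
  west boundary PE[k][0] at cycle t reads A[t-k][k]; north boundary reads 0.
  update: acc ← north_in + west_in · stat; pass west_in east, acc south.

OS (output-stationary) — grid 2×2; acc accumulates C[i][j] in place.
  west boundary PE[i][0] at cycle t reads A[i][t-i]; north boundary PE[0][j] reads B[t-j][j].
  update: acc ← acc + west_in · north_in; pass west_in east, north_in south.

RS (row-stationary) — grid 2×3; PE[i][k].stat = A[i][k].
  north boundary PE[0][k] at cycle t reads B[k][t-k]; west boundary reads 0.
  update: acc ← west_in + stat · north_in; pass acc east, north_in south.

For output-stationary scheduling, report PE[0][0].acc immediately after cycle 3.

PE[0][0].acc = 127

OS on a 2×2 grid — tracing PE[0][0] and its feeders:
  [0] (0,0) acc=21 (h:7 v:3)
  [1] (0,0) acc=63 (h:6 v:7)
  [2] (0,0) acc=127 (h:8 v:8)
  [3] (0,0) acc=127 (h:0 v:0)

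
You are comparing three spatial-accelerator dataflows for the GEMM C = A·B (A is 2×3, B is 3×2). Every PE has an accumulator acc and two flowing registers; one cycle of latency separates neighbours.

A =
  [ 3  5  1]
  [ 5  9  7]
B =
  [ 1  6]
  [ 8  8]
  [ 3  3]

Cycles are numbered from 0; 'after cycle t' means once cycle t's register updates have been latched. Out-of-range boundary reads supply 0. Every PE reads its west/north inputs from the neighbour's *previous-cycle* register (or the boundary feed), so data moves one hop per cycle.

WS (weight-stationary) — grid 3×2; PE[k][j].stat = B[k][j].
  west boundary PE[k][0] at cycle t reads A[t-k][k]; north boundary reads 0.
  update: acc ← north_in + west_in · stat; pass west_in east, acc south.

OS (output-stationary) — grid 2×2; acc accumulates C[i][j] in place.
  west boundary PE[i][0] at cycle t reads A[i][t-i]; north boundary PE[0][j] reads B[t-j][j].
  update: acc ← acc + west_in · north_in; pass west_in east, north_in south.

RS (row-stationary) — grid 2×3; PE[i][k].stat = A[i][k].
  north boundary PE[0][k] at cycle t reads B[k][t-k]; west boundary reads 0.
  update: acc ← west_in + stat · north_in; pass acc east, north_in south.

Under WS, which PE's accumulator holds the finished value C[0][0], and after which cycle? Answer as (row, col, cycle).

(row, col, cycle) = (2, 0, 2)

Under WS, C[0][0] lands at PE[2][0]:
  after 0 — PE[2][0] acc=0, pass-E 0, pass-S 0
  after 1 — PE[2][0] acc=0, pass-E 0, pass-S 0
  after 2 — PE[2][0] acc=46, pass-E 1, pass-S 46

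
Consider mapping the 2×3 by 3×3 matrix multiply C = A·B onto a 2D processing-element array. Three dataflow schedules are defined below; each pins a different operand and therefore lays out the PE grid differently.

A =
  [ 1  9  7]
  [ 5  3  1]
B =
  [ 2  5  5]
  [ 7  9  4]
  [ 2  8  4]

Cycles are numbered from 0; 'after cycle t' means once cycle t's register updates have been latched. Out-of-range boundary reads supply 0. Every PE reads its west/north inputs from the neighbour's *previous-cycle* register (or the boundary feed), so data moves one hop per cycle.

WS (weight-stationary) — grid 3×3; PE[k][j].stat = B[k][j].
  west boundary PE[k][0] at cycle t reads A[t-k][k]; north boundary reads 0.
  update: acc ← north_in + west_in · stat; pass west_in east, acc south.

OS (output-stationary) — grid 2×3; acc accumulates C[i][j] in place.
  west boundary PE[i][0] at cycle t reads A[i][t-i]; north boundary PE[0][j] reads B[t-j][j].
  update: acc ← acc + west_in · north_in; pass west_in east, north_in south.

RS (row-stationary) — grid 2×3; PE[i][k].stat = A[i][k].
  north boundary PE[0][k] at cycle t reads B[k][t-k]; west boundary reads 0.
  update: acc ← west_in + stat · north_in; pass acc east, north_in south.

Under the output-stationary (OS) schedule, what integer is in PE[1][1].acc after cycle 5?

PE[1][1].acc = 60

OS 2×3: PE[1][1] cycle-by-cycle (with neighbour feeds):
  cycle 0: PE[0][1] → acc 0, east 0, south 0
  cycle 0: PE[1][0] → acc 0, east 0, south 0
  cycle 0: PE[1][1] → acc 0, east 0, south 0
  cycle 1: PE[0][1] → acc 5, east 1, south 5
  cycle 1: PE[1][0] → acc 10, east 5, south 2
  cycle 1: PE[1][1] → acc 0, east 0, south 0
  cycle 2: PE[0][1] → acc 86, east 9, south 9
  cycle 2: PE[1][0] → acc 31, east 3, south 7
  cycle 2: PE[1][1] → acc 25, east 5, south 5
  cycle 3: PE[0][1] → acc 142, east 7, south 8
  cycle 3: PE[1][0] → acc 33, east 1, south 2
  cycle 3: PE[1][1] → acc 52, east 3, south 9
  cycle 4: PE[0][1] → acc 142, east 0, south 0
  cycle 4: PE[1][0] → acc 33, east 0, south 0
  cycle 4: PE[1][1] → acc 60, east 1, south 8
  cycle 5: PE[0][1] → acc 142, east 0, south 0
  cycle 5: PE[1][0] → acc 33, east 0, south 0
  cycle 5: PE[1][1] → acc 60, east 0, south 0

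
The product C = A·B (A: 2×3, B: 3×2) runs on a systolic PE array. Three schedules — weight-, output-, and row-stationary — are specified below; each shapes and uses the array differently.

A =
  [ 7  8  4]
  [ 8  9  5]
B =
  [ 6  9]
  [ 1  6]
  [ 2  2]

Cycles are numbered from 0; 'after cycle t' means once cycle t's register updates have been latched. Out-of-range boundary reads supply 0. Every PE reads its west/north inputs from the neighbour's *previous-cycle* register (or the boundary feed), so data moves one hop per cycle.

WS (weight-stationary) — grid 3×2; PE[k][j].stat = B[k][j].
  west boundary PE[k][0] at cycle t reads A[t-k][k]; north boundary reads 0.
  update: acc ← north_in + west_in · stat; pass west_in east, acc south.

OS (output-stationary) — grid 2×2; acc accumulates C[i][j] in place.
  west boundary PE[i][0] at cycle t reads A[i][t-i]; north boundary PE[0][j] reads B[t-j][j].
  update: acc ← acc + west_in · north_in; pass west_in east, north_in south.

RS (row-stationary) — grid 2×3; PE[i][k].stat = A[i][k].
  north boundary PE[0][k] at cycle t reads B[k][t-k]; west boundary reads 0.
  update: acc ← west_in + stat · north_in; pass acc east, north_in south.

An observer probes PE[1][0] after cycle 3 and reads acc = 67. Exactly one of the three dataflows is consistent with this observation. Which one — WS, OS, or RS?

WS [3×2] PE[1][0] across cycles:
  @0  [1,0]  acc 0  |  →0  ↓0
  @1  [1,0]  acc 50  |  →8  ↓50
  @2  [1,0]  acc 57  |  →9  ↓57
  @3  [1,0]  acc 0  |  →0  ↓0
OS [2×2] PE[1][0] across cycles:
  @0  [1,0]  acc 0  |  →0  ↓0
  @1  [1,0]  acc 48  |  →8  ↓6
  @2  [1,0]  acc 57  |  →9  ↓1
  @3  [1,0]  acc 67  |  →5  ↓2
RS [2×3] PE[1][0] across cycles:
  @0  [1,0]  acc 0  |  →0  ↓0
  @1  [1,0]  acc 48  |  →48  ↓6
  @2  [1,0]  acc 72  |  →72  ↓9
  @3  [1,0]  acc 0  |  →0  ↓0

dataflow = OS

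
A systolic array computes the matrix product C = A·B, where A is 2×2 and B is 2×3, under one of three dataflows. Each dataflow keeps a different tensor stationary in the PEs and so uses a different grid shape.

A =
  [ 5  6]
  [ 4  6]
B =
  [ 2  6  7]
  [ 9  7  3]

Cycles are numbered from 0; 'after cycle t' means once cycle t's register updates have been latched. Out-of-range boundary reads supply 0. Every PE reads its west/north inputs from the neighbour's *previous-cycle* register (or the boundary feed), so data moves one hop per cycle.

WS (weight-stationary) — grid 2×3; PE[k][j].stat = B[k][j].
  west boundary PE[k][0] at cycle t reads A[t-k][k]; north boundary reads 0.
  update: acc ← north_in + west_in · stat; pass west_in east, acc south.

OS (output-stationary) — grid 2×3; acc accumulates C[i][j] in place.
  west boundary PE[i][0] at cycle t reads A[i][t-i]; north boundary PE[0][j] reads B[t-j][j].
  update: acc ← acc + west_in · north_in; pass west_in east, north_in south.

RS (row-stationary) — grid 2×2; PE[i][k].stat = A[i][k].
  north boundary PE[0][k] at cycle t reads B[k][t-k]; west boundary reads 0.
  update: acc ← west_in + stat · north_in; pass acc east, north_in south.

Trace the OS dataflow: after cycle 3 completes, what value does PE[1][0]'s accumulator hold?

OS on a 2×3 grid — tracing PE[1][0] and its feeders:
  step 0 · PE0,0: acc=10; fwd→5 fwd↓2
  step 0 · PE1,0: acc=0; fwd→0 fwd↓0
  step 1 · PE0,0: acc=64; fwd→6 fwd↓9
  step 1 · PE1,0: acc=8; fwd→4 fwd↓2
  step 2 · PE0,0: acc=64; fwd→0 fwd↓0
  step 2 · PE1,0: acc=62; fwd→6 fwd↓9
  step 3 · PE0,0: acc=64; fwd→0 fwd↓0
  step 3 · PE1,0: acc=62; fwd→0 fwd↓0

PE[1][0].acc = 62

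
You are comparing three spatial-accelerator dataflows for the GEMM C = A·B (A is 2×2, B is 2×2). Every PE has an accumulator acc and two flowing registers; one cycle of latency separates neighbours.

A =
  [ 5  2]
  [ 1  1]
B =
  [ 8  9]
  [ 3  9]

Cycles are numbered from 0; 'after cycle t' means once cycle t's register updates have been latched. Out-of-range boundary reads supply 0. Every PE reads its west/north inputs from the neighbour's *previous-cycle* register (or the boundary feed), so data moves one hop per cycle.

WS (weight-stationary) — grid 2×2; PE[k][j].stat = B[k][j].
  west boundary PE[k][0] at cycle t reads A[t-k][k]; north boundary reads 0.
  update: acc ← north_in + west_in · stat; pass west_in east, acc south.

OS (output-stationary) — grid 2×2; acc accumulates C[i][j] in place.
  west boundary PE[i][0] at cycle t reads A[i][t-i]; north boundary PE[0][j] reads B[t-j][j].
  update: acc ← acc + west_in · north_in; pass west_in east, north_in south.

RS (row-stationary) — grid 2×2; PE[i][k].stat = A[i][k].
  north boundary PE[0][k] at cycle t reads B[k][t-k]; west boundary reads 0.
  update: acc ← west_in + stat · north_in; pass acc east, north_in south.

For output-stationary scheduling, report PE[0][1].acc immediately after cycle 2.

PE[0][1].acc = 63

OS on a 2×2 grid — tracing PE[0][1] and its feeders:
  [0] (0,0) acc=40 (h:5 v:8)
  [0] (0,1) acc=0 (h:0 v:0)
  [1] (0,0) acc=46 (h:2 v:3)
  [1] (0,1) acc=45 (h:5 v:9)
  [2] (0,0) acc=46 (h:0 v:0)
  [2] (0,1) acc=63 (h:2 v:9)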